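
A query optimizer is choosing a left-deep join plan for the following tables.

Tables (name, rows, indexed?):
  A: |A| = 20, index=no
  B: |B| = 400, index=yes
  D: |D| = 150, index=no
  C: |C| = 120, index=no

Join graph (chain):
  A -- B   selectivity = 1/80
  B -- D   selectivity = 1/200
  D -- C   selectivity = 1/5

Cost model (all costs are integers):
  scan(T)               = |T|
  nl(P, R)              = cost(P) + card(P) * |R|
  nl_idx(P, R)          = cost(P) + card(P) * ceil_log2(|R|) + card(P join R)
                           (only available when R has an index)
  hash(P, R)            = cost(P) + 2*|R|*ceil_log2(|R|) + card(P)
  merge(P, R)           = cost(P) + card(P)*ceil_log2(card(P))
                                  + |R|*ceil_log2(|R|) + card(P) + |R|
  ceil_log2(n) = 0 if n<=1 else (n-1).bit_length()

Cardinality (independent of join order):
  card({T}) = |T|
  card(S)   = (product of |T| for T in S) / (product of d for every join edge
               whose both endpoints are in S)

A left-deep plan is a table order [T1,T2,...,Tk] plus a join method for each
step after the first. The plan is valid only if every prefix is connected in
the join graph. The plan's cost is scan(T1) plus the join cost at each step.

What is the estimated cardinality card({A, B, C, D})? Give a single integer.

1800

Tables in S: A(20), B(400), C(120), D(150)
Edges inside S: A-B(d=80), B-D(d=200), D-C(d=5)
numerator = 20 * 400 * 120 * 150 = 144000000
denominator = 80 * 200 * 5 = 80000
card(S) = 144000000 / 80000 = 1800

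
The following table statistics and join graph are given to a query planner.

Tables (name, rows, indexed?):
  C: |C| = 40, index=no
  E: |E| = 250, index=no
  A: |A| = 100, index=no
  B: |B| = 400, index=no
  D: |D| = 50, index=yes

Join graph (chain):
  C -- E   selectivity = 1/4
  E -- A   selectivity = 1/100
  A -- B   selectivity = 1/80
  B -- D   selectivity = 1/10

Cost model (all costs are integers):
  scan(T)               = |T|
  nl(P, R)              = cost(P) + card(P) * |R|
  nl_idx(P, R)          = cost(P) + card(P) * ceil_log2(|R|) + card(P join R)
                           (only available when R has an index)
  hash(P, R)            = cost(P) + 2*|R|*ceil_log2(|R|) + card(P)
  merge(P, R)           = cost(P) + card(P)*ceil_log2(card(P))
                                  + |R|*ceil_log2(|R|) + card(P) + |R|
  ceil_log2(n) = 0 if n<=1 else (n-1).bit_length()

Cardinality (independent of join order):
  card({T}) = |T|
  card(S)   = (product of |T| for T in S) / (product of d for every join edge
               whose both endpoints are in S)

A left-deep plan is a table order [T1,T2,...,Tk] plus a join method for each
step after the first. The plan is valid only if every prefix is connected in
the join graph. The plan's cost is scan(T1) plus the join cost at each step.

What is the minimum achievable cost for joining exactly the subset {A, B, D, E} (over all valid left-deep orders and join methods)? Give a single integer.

8550

Selinger DP over subsets of {A,B,D,E}:
  {E}: scan cost=250, card=250
  {A}: scan cost=100, card=100
  {B}: scan cost=400, card=400
  {D}: scan cost=50, card=50
  {AE}: card=250; try (A,hash)→1900, (E,merge)→3150, (A,merge)→3300, (E,hash)→4200, (E,nl)→25100, (A,nl)→25250; best=1900 via (A,hash)
  {AB}: card=500; try (A,hash)→2200, (B,merge)→4900, (A,merge)→5200, (B,hash)→7400, (B,nl)→40100, (A,nl)→40400; best=2200 via (A,hash)
  {BD}: card=2000; try (D,hash)→1400, (B,merge)→4400, (D,merge)→4750, (D,nl_idx)→4800, (B,hash)→7300, (B,nl)→20050 …(+1); best=1400 via (D,hash)
  {ABE}: card=1250; try (E,hash)→6700, (B,merge)→8150, (B,hash)→9350, (E,merge)→9450, (B,nl)→101900, (E,nl)→127200; best=6700 via (E,hash)
  {ABD}: card=2500; try (D,hash)→3300, (A,hash)→4800, (D,merge)→7550, (D,nl_idx)→7700, (A,merge)→26200, (D,nl)→27200 …(+1); best=3300 via (D,hash)
  {ABDE}: card=6250; try (D,hash)→8550, (E,hash)→9800, (D,nl_idx)→20450, (D,merge)→22050, (E,merge)→38050, (D,nl)→69200 …(+1); best=8550 via (D,hash)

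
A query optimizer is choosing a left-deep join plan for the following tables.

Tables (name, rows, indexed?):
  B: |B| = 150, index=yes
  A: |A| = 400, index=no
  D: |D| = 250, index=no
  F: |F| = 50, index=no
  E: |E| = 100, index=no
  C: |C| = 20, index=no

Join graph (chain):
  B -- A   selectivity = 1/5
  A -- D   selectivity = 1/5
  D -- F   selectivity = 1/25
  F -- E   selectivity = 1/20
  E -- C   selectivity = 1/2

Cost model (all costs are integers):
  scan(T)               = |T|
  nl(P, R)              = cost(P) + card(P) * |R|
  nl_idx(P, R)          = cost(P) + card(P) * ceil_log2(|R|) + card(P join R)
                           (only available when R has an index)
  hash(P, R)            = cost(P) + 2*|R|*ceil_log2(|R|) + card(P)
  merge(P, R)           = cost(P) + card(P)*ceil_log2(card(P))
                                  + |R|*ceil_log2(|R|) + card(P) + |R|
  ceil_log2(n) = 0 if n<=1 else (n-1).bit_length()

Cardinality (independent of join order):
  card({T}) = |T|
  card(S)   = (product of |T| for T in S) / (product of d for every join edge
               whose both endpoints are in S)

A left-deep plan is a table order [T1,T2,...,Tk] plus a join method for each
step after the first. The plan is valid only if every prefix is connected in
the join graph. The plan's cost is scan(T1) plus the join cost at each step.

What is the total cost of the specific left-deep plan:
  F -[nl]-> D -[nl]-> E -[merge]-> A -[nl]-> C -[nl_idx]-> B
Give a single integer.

step 1: scan F: cost=50, card=50
step 2: join D via nl
    card(P join D) = 50*250/(25) = 500
    cost = 50 + 50*250 = 12550
step 3: join E via nl
    card(P join E) = 500*100/(20) = 2500
    cost = 12550 + 500*100 = 62550
step 4: join A via merge
    card(P join A) = 2500*400/(5) = 200000
    cost = 62550 + 2500*12 + 400*9 + 2500 + 400 = 99050
step 5: join C via nl
    card(P join C) = 200000*20/(2) = 2000000
    cost = 99050 + 200000*20 = 4099050
step 6: join B via nl_idx
    card(P join B) = 2000000*150/(5) = 60000000
    cost = 4099050 + 2000000*8 + 60000000 = 80099050

80099050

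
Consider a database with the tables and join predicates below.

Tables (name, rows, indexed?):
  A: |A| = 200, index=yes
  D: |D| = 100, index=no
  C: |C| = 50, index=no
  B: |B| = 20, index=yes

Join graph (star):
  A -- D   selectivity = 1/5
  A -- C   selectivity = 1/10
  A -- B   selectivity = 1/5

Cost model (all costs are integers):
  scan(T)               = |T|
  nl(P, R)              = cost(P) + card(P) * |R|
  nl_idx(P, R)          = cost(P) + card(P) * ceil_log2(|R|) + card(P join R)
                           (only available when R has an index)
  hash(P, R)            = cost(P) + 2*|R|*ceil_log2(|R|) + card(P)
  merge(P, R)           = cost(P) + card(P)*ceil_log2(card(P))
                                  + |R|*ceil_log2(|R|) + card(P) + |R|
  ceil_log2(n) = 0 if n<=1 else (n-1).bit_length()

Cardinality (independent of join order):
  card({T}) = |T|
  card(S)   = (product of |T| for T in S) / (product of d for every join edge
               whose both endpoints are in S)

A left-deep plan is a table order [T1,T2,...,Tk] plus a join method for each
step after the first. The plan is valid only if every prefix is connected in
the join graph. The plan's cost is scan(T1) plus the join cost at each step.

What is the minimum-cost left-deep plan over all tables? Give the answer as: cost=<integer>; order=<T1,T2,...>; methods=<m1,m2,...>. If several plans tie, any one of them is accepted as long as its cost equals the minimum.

cost=7400; order=A,B,C,D; methods=hash,hash,hash

Selinger DP (subsets sized 1..n):
  {A}: scan cost=200, card=200
  {D}: scan cost=100, card=100
  {C}: scan cost=50, card=50
  {B}: scan cost=20, card=20
  {AD}: card=4000; try (D,hash)→1800, (A,merge)→2700, (D,merge)→2800, (A,hash)→3400, (A,nl_idx)→4900, (A,nl)→20100 …(+1); best=1800 via (D,hash)
  {AC}: card=1000; try (C,hash)→1000, (A,nl_idx)→1450, (A,merge)→2200, (C,merge)→2350, (A,hash)→3300, (A,nl)→10050 …(+1); best=1000 via (C,hash)
  {AB}: card=800; try (B,hash)→600, (A,nl_idx)→980, (A,merge)→1940, (B,nl_idx)→2000, (B,merge)→2120, (A,hash)→3240 …(+2); best=600 via (B,hash)
  {ACD}: card=20000; try (D,hash)→3400, (C,hash)→6400, (D,merge)→12800, (C,merge)→54150, (D,nl)→101000, (C,nl)→201800; best=3400 via (D,hash)
  {ABD}: card=16000; try (D,hash)→2800, (B,hash)→6000, (D,merge)→10200, (B,nl_idx)→37800, (B,merge)→53920, (D,nl)→80600 …(+1); best=2800 via (D,hash)
  {ABC}: card=4000; try (C,hash)→2000, (B,hash)→2200, (C,merge)→9750, (B,nl_idx)→10000, (B,merge)→12120, (B,nl)→21000 …(+1); best=2000 via (C,hash)
  {ABCD}: card=80000; try (D,hash)→7400, (C,hash)→19400, (B,hash)→23600, (D,merge)→54800, (B,nl_idx)→183400, (C,merge)→243150 …(+4); best=7400 via (D,hash)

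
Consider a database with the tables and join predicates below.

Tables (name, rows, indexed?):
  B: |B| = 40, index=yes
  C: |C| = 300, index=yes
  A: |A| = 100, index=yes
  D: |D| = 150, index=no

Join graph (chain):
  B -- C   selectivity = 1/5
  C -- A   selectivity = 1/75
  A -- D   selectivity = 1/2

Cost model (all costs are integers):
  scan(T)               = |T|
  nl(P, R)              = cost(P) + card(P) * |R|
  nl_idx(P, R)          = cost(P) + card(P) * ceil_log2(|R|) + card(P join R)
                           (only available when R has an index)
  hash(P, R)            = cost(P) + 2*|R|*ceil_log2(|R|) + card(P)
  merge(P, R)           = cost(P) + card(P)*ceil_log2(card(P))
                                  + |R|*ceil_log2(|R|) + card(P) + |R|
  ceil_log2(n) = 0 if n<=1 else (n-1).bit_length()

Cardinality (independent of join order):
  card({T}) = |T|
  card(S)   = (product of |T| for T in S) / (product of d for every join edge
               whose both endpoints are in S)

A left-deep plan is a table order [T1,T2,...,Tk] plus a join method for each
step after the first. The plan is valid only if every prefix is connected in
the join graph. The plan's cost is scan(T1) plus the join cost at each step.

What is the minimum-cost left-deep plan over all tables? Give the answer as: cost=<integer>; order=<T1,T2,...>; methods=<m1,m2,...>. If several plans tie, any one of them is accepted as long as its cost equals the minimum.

Selinger DP (subsets sized 1..n):
  {B}: scan cost=40, card=40
  {C}: scan cost=300, card=300
  {A}: scan cost=100, card=100
  {D}: scan cost=150, card=150
  {BC}: card=2400; try (B,hash)→1080, (C,nl_idx)→2800, (C,merge)→3320, (B,merge)→3580, (B,nl_idx)→4500, (C,hash)→5480 …(+2); best=1080 via (B,hash)
  {AC}: card=400; try (C,nl_idx)→1400, (A,hash)→2000, (A,nl_idx)→2800, (C,merge)→3900, (A,merge)→4100, (C,hash)→5600 …(+2); best=1400 via (C,nl_idx)
  {AD}: card=7500; try (A,hash)→1700, (D,merge)→2250, (A,merge)→2300, (D,hash)→2600, (A,nl_idx)→8700, (D,nl)→15100 …(+1); best=1700 via (A,hash)
  {ABC}: card=3200; try (B,hash)→2280, (A,hash)→4880, (B,merge)→5680, (B,nl_idx)→7000, (B,nl)→17400, (A,nl_idx)→21080 …(+2); best=2280 via (B,hash)
  {ACD}: card=30000; try (D,hash)→4200, (D,merge)→6750, (C,hash)→14600, (D,nl)→61400, (C,nl_idx)→99200, (C,merge)→109700 …(+1); best=4200 via (D,hash)
  {ABCD}: card=240000; try (D,hash)→7880, (B,hash)→34680, (D,merge)→45230, (B,nl_idx)→424200, (D,nl)→482280, (B,merge)→484480 …(+1); best=7880 via (D,hash)

cost=7880; order=A,C,B,D; methods=nl_idx,hash,hash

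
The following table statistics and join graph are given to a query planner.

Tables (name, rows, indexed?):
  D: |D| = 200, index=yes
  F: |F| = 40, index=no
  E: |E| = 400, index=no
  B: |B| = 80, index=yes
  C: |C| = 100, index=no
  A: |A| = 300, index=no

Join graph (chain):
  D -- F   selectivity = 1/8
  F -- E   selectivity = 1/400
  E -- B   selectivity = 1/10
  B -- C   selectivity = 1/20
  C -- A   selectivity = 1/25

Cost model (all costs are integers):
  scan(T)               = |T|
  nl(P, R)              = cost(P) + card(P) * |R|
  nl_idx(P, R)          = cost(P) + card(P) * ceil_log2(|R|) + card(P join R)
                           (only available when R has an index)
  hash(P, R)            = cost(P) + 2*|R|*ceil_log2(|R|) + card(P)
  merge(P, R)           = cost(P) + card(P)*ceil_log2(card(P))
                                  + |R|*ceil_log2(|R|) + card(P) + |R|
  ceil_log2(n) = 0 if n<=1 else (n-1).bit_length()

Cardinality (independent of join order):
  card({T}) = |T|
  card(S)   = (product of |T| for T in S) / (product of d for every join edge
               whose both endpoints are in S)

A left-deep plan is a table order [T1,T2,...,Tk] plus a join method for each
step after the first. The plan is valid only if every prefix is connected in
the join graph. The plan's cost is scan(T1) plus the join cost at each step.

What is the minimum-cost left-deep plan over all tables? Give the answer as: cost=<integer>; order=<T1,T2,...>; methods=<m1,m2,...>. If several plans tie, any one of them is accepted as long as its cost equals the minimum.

Selinger DP (subsets sized 1..n):
  {D}: scan cost=200, card=200
  {F}: scan cost=40, card=40
  {E}: scan cost=400, card=400
  {B}: scan cost=80, card=80
  {C}: scan cost=100, card=100
  {A}: scan cost=300, card=300
  {DF}: card=1000; try (F,hash)→880, (D,nl_idx)→1360, (D,merge)→2120, (F,merge)→2280, (D,hash)→3280, (D,nl)→8040 …(+1); best=880 via (F,hash)
  {EF}: card=40; try (F,hash)→1280, (E,merge)→4320, (F,merge)→4680, (E,hash)→7280, (E,nl)→16040, (F,nl)→16400; best=1280 via (F,hash)
  {BE}: card=3200; try (B,hash)→1920, (E,merge)→4720, (B,merge)→5040, (B,nl_idx)→6400, (E,hash)→7360, (E,nl)→32080 …(+1); best=1920 via (B,hash)
  {BC}: card=400; try (B,nl_idx)→1200, (B,hash)→1320, (C,merge)→1520, (B,merge)→1540, (C,hash)→1560, (C,nl)→8080 …(+1); best=1200 via (B,nl_idx)
  {AC}: card=1200; try (C,hash)→2000, (A,merge)→3900, (C,merge)→4100, (A,hash)→5600, (A,nl)→30100, (C,nl)→30300; best=2000 via (C,hash)
  {DEF}: card=1000; try (D,nl_idx)→2600, (D,merge)→3360, (D,hash)→4520, (E,hash)→9080, (D,nl)→9280, (E,merge)→15880 …(+1); best=2600 via (D,nl_idx)
  {BEF}: card=320; try (B,nl_idx)→1880, (B,merge)→2200, (B,hash)→2440, (B,nl)→4480, (F,hash)→5600, (F,merge)→43800 …(+1); best=1880 via (B,nl_idx)
  {BCE}: card=16000; try (C,hash)→6520, (E,hash)→8800, (E,merge)→9200, (C,merge)→44320, (E,nl)→161200, (C,nl)→321920; best=6520 via (C,hash)
  {ABC}: card=4800; try (B,hash)→4320, (A,hash)→7000, (A,merge)→8200, (B,nl_idx)→15200, (B,merge)→17040, (B,nl)→98000 …(+1); best=4320 via (B,hash)
  {BDEF}: card=8000; try (B,hash)→4720, (D,hash)→5400, (D,merge)→6880, (D,nl_idx)→12440, (B,merge)→14240, (B,nl_idx)→17600 …(+2); best=4720 via (B,hash)
  {BCEF}: card=1600; try (C,hash)→3600, (C,merge)→5880, (F,hash)→23000, (C,nl)→33880, (F,merge)→246800, (F,nl)→646520; best=3600 via (C,hash)
  {ABCE}: card=192000; try (E,hash)→16320, (A,hash)→27920, (E,merge)→75520, (A,merge)→249520, (E,nl)→1924320, (A,nl)→4806520; best=16320 via (E,hash)
  {BCDEF}: card=40000; try (D,hash)→8400, (C,hash)→14120, (D,merge)→24600, (D,nl_idx)→56400, (C,merge)→117520, (D,nl)→323600 …(+1); best=8400 via (D,hash)
  {ABCEF}: card=19200; try (A,hash)→10600, (A,merge)→25800, (F,hash)→208800, (A,nl)→483600, (F,merge)→3664600, (F,nl)→7696320; best=10600 via (A,hash)
  {ABCDEF}: card=480000; try (D,hash)→33000, (A,hash)→53800, (D,merge)→319600, (D,nl_idx)→644200, (A,merge)→691400, (D,nl)→3850600 …(+1); best=33000 via (D,hash)

cost=33000; order=E,F,B,C,A,D; methods=hash,nl_idx,hash,hash,hash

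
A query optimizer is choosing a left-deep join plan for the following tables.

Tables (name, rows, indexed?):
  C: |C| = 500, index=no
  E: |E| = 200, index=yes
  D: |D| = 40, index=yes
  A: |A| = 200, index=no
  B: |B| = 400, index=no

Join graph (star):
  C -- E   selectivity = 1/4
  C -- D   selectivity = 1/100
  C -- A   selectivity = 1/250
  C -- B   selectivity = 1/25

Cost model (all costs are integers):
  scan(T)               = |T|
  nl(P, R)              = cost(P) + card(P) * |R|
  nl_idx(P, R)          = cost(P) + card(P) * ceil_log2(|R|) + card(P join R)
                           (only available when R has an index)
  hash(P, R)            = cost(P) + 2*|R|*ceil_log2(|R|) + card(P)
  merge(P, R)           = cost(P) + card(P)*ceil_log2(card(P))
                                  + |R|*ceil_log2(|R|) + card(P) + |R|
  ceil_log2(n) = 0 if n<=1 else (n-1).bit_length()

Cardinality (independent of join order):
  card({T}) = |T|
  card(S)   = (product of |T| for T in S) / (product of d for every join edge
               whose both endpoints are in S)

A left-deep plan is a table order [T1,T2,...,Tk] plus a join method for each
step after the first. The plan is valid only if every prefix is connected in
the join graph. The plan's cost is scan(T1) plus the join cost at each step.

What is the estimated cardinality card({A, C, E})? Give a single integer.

Tables in S: A(200), C(500), E(200)
Edges inside S: C-E(d=4), C-A(d=250)
numerator = 200 * 500 * 200 = 20000000
denominator = 4 * 250 = 1000
card(S) = 20000000 / 1000 = 20000

20000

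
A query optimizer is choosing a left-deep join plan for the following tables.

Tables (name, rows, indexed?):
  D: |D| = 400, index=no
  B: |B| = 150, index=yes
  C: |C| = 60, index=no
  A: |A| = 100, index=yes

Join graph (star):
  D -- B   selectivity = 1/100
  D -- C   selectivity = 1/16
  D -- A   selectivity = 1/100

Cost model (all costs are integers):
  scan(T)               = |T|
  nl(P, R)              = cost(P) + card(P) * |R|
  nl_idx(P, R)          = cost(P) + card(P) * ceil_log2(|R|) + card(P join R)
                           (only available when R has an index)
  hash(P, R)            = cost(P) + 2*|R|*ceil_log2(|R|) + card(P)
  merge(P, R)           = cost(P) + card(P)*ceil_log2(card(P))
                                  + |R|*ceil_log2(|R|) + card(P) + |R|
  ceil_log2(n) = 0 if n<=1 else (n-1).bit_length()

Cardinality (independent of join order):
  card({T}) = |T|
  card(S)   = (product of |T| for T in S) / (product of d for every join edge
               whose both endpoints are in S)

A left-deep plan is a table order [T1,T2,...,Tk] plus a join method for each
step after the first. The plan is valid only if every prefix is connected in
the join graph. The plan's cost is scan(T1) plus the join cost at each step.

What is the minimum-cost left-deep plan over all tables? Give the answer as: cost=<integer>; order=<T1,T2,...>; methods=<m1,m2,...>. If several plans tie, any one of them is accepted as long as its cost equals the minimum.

Selinger DP (subsets sized 1..n):
  {D}: scan cost=400, card=400
  {B}: scan cost=150, card=150
  {C}: scan cost=60, card=60
  {A}: scan cost=100, card=100
  {BD}: card=600; try (B,hash)→3200, (B,nl_idx)→4200, (D,merge)→5500, (B,merge)→5750, (D,hash)→7500, (D,nl)→60150 …(+1); best=3200 via (B,hash)
  {CD}: card=1500; try (C,hash)→1520, (D,merge)→4480, (C,merge)→4820, (D,hash)→7320, (D,nl)→24060, (C,nl)→24400; best=1520 via (C,hash)
  {AD}: card=400; try (A,hash)→2200, (A,nl_idx)→3600, (D,merge)→4900, (A,merge)→5200, (D,hash)→7400, (D,nl)→40100 …(+1); best=2200 via (A,hash)
  {BCD}: card=2250; try (C,hash)→4520, (B,hash)→5420, (C,merge)→10220, (B,nl_idx)→15770, (B,merge)→20870, (C,nl)→39200 …(+1); best=4520 via (C,hash)
  {ABD}: card=600; try (B,hash)→5000, (A,hash)→5200, (B,nl_idx)→6000, (B,merge)→7550, (A,nl_idx)→8000, (A,merge)→10600 …(+2); best=5000 via (B,hash)
  {ACD}: card=1500; try (C,hash)→3320, (A,hash)→4420, (C,merge)→6620, (A,nl_idx)→13520, (A,merge)→20320, (C,nl)→26200 …(+1); best=3320 via (C,hash)
  {ABCD}: card=2250; try (C,hash)→6320, (B,hash)→7220, (A,hash)→8170, (C,merge)→12020, (B,nl_idx)→17570, (A,nl_idx)→22520 …(+5); best=6320 via (C,hash)

cost=6320; order=D,A,B,C; methods=hash,hash,hash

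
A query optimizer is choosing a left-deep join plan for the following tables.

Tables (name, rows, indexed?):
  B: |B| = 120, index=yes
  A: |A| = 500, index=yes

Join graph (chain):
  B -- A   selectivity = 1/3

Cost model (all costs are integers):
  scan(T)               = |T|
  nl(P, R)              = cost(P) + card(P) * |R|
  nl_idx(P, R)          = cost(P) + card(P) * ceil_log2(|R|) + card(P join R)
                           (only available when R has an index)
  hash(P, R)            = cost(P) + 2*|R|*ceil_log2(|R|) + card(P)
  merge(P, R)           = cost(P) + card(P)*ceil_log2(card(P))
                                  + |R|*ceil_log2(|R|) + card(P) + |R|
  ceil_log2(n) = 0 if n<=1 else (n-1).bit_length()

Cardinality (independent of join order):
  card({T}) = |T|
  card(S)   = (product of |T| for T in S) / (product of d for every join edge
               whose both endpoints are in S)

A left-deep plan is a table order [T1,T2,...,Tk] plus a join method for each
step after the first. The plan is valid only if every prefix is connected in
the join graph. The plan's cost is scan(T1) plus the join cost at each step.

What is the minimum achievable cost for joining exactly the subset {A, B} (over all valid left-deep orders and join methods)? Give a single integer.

2680

Selinger DP over subsets of {A,B}:
  {B}: scan cost=120, card=120
  {A}: scan cost=500, card=500
  {AB}: card=20000; try (B,hash)→2680, (A,merge)→6080, (B,merge)→6460, (A,hash)→9240, (A,nl_idx)→21200, (B,nl_idx)→24000 …(+2); best=2680 via (B,hash)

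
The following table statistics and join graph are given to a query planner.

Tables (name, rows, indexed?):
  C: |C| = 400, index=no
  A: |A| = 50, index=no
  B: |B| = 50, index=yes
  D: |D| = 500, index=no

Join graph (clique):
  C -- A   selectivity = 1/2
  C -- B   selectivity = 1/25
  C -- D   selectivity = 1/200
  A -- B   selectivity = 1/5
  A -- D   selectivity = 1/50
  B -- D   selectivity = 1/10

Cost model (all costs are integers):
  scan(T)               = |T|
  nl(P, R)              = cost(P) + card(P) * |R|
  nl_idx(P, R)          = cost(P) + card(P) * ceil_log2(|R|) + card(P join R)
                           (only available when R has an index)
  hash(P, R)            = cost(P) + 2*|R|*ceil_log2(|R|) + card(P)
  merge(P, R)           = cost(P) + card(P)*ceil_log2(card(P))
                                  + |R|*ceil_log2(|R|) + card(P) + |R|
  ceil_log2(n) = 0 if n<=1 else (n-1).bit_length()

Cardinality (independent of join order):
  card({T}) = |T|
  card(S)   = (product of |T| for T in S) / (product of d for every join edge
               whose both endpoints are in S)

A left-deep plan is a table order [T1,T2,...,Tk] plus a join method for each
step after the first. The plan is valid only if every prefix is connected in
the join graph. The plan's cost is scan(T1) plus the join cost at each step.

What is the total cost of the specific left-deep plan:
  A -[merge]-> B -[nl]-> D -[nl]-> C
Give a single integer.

step 1: scan A: cost=50, card=50
step 2: join B via merge
    card(P join B) = 50*50/(5) = 500
    cost = 50 + 50*6 + 50*6 + 50 + 50 = 750
step 3: join D via nl
    card(P join D) = 500*500/(50*10) = 500
    cost = 750 + 500*500 = 250750
step 4: join C via nl
    card(P join C) = 500*400/(2*25*200) = 20
    cost = 250750 + 500*400 = 450750

450750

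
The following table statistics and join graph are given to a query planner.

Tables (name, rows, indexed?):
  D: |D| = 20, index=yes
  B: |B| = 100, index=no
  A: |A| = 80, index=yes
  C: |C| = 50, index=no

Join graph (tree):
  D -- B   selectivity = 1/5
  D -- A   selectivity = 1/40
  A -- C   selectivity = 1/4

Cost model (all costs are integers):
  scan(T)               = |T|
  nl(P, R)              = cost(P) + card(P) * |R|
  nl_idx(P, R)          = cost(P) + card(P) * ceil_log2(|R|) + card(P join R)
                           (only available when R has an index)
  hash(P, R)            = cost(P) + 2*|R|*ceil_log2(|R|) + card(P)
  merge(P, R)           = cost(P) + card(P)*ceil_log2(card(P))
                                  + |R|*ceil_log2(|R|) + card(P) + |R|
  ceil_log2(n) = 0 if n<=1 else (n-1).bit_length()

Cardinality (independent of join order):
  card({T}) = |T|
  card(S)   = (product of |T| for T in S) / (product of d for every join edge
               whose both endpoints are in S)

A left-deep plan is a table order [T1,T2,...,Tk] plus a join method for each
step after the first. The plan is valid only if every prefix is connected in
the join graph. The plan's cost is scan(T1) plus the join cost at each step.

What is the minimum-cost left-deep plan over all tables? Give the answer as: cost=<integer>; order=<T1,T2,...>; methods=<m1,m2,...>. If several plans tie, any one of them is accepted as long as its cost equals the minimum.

cost=2680; order=D,A,B,C; methods=nl_idx,merge,hash

Selinger DP (subsets sized 1..n):
  {D}: scan cost=20, card=20
  {B}: scan cost=100, card=100
  {A}: scan cost=80, card=80
  {C}: scan cost=50, card=50
  {BD}: card=400; try (D,hash)→400, (B,merge)→940, (D,nl_idx)→1000, (D,merge)→1020, (B,hash)→1440, (B,nl)→2020 …(+1); best=400 via (D,hash)
  {AD}: card=40; try (A,nl_idx)→200, (D,hash)→360, (D,nl_idx)→520, (A,merge)→780, (D,merge)→840, (A,hash)→1160 …(+2); best=200 via (A,nl_idx)
  {AC}: card=1000; try (C,hash)→760, (A,merge)→1040, (C,merge)→1070, (A,hash)→1220, (A,nl_idx)→1400, (A,nl)→4050 …(+1); best=760 via (C,hash)
  {ABD}: card=800; try (B,merge)→1280, (B,hash)→1640, (A,hash)→1920, (A,nl_idx)→4000, (B,nl)→4200, (A,merge)→5040 …(+1); best=1280 via (B,merge)
  {ACD}: card=500; try (C,merge)→830, (C,hash)→840, (D,hash)→1960, (C,nl)→2200, (D,nl_idx)→6260, (D,merge)→11880 …(+1); best=830 via (C,merge)
  {ABCD}: card=10000; try (C,hash)→2680, (B,hash)→2730, (B,merge)→6630, (C,merge)→10430, (C,nl)→41280, (B,nl)→50830; best=2680 via (C,hash)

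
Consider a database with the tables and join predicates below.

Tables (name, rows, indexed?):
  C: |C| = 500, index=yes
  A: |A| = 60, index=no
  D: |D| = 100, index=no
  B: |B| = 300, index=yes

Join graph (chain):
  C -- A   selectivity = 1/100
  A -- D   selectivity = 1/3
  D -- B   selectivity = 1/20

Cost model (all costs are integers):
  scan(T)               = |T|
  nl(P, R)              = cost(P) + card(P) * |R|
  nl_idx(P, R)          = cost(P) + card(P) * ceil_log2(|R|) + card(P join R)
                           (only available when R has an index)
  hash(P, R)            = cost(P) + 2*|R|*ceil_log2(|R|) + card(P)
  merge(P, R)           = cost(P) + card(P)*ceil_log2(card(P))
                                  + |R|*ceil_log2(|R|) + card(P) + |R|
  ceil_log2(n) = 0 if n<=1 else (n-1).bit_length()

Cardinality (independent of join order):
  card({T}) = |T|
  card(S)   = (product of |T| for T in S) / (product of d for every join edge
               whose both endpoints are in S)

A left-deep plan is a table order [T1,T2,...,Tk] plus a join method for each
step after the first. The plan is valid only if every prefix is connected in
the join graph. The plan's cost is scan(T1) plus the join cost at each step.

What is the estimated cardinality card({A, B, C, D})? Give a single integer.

150000

Tables in S: A(60), B(300), C(500), D(100)
Edges inside S: C-A(d=100), A-D(d=3), D-B(d=20)
numerator = 60 * 300 * 500 * 100 = 900000000
denominator = 100 * 3 * 20 = 6000
card(S) = 900000000 / 6000 = 150000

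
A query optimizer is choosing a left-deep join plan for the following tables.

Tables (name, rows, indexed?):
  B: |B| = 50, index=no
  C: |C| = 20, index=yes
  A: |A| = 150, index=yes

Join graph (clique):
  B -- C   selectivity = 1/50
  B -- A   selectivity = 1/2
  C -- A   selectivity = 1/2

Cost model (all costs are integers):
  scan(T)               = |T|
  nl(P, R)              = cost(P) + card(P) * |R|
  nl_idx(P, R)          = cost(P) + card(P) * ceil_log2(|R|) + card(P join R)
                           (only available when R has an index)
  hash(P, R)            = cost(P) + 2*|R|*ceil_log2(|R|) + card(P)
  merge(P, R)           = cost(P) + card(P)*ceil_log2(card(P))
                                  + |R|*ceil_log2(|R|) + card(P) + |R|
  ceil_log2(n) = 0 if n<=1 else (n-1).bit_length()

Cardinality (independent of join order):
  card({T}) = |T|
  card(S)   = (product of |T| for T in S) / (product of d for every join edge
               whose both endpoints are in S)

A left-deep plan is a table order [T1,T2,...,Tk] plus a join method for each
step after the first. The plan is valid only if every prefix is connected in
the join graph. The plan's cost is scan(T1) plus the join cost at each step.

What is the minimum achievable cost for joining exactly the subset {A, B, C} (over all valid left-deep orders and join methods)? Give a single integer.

Selinger DP over subsets of {A,B,C}:
  {B}: scan cost=50, card=50
  {C}: scan cost=20, card=20
  {A}: scan cost=150, card=150
  {BC}: card=20; try (C,hash)→300, (C,nl_idx)→320, (B,merge)→490, (C,merge)→520, (B,hash)→640, (B,nl)→1020 …(+1); best=300 via (C,hash)
  {AB}: card=3750; try (B,hash)→900, (A,merge)→1750, (B,merge)→1850, (A,hash)→2500, (A,nl_idx)→4200, (A,nl)→7550 …(+1); best=900 via (B,hash)
  {AC}: card=1500; try (C,hash)→500, (A,merge)→1490, (C,merge)→1620, (A,nl_idx)→1680, (C,nl_idx)→2400, (A,hash)→2440 …(+2); best=500 via (C,hash)
  {ABC}: card=750; try (A,nl_idx)→1210, (A,merge)→1770, (B,hash)→2600, (A,hash)→2720, (A,nl)→3300, (C,hash)→4850 …(+5); best=1210 via (A,nl_idx)

1210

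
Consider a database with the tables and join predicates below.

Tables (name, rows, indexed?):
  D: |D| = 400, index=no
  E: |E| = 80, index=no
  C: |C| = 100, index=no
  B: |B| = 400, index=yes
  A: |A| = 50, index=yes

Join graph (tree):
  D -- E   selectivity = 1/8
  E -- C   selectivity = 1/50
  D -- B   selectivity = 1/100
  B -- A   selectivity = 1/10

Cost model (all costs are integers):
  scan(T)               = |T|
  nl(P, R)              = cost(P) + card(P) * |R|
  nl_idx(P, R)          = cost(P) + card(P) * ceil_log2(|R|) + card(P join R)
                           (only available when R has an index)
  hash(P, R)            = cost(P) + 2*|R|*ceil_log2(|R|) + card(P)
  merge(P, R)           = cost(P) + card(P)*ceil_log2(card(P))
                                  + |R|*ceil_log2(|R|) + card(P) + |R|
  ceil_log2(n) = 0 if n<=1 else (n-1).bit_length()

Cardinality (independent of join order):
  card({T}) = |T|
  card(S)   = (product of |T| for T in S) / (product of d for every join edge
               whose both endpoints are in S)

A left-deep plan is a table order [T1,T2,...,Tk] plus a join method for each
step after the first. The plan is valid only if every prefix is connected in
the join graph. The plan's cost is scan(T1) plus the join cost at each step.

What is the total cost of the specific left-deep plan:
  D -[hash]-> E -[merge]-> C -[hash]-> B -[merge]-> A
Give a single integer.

582270

step 1: scan D: cost=400, card=400
step 2: join E via hash
    card(P join E) = 400*80/(8) = 4000
    cost = 400 + 2*80*7 + 400 = 1920
step 3: join C via merge
    card(P join C) = 4000*100/(50) = 8000
    cost = 1920 + 4000*12 + 100*7 + 4000 + 100 = 54720
step 4: join B via hash
    card(P join B) = 8000*400/(100) = 32000
    cost = 54720 + 2*400*9 + 8000 = 69920
step 5: join A via merge
    card(P join A) = 32000*50/(10) = 160000
    cost = 69920 + 32000*15 + 50*6 + 32000 + 50 = 582270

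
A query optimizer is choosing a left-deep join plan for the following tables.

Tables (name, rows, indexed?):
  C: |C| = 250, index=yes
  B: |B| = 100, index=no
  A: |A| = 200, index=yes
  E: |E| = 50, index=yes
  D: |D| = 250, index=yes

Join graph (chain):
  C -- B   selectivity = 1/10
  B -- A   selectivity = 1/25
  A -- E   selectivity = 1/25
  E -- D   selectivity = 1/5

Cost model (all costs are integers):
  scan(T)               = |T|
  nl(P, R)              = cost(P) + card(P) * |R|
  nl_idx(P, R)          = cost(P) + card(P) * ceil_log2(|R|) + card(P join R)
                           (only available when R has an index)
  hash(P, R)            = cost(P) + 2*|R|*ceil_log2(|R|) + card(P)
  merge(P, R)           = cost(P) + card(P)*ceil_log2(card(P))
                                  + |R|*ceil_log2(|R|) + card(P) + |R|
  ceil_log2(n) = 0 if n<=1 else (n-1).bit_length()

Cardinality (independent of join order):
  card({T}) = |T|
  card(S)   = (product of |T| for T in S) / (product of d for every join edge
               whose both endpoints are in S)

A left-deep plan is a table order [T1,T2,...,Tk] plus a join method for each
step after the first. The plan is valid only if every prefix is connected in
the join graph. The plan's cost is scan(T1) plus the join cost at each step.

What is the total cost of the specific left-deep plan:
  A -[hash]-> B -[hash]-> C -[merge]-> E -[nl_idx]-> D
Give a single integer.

2646950

step 1: scan A: cost=200, card=200
step 2: join B via hash
    card(P join B) = 200*100/(25) = 800
    cost = 200 + 2*100*7 + 200 = 1800
step 3: join C via hash
    card(P join C) = 800*250/(10) = 20000
    cost = 1800 + 2*250*8 + 800 = 6600
step 4: join E via merge
    card(P join E) = 20000*50/(25) = 40000
    cost = 6600 + 20000*15 + 50*6 + 20000 + 50 = 326950
step 5: join D via nl_idx
    card(P join D) = 40000*250/(5) = 2000000
    cost = 326950 + 40000*8 + 2000000 = 2646950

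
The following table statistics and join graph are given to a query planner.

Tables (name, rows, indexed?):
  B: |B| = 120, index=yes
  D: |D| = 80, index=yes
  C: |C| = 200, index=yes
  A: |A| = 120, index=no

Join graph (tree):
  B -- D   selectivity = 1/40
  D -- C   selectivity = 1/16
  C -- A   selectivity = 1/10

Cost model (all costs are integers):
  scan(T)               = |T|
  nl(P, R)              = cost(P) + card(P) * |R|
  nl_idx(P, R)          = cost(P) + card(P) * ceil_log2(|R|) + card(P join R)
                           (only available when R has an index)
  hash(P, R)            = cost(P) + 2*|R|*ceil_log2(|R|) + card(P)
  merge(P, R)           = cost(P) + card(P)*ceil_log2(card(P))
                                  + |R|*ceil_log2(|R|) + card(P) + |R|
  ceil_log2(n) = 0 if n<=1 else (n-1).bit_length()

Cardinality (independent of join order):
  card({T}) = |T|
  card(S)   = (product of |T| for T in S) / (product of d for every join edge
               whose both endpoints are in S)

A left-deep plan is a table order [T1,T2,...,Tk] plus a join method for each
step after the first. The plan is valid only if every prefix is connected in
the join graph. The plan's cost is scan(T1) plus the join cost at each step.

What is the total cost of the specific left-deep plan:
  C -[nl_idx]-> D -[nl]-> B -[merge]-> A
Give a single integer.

162560

step 1: scan C: cost=200, card=200
step 2: join D via nl_idx
    card(P join D) = 200*80/(16) = 1000
    cost = 200 + 200*7 + 1000 = 2600
step 3: join B via nl
    card(P join B) = 1000*120/(40) = 3000
    cost = 2600 + 1000*120 = 122600
step 4: join A via merge
    card(P join A) = 3000*120/(10) = 36000
    cost = 122600 + 3000*12 + 120*7 + 3000 + 120 = 162560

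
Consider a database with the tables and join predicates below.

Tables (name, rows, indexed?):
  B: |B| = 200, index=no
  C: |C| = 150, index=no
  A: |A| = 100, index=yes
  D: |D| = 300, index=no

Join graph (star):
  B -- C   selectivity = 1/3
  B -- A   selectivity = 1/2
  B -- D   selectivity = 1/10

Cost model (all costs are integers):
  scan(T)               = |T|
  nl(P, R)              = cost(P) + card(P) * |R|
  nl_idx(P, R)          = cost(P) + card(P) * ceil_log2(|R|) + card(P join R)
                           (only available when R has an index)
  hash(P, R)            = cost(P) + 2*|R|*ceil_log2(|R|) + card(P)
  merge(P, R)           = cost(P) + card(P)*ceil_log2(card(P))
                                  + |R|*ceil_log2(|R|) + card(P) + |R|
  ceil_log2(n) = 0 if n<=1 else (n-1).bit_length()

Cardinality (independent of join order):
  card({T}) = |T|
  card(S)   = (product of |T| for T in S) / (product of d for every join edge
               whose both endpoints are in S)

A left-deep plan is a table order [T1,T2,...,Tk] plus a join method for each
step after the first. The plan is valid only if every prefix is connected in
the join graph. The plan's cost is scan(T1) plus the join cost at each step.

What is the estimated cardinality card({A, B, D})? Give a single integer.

Tables in S: A(100), B(200), D(300)
Edges inside S: B-A(d=2), B-D(d=10)
numerator = 100 * 200 * 300 = 6000000
denominator = 2 * 10 = 20
card(S) = 6000000 / 20 = 300000

300000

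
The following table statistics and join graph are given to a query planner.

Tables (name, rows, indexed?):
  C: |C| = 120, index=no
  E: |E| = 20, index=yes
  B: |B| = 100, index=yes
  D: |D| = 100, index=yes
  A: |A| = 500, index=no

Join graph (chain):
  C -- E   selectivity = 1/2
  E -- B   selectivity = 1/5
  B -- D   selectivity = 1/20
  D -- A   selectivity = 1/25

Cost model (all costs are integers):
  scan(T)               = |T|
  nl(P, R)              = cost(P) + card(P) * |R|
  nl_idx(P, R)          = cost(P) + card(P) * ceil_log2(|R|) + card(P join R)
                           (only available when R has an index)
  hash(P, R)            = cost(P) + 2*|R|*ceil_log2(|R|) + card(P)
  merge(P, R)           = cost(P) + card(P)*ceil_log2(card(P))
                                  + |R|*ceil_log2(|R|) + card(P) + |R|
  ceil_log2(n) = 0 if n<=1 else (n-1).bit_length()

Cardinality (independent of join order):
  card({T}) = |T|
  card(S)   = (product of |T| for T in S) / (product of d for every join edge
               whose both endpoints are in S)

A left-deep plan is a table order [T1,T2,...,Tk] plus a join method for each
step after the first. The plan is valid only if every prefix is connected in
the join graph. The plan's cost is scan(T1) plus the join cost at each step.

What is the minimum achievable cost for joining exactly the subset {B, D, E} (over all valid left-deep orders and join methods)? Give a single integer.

2000

Selinger DP over subsets of {B,D,E}:
  {E}: scan cost=20, card=20
  {B}: scan cost=100, card=100
  {D}: scan cost=100, card=100
  {BE}: card=400; try (E,hash)→400, (B,nl_idx)→560, (B,merge)→940, (E,nl_idx)→1000, (E,merge)→1020, (B,hash)→1440 …(+2); best=400 via (E,hash)
  {BD}: card=500; try (D,nl_idx)→1300, (B,nl_idx)→1300, (D,hash)→1600, (B,hash)→1600, (D,merge)→1700, (B,merge)→1700 …(+2); best=1300 via (D,nl_idx)
  {BDE}: card=2000; try (E,hash)→2000, (D,hash)→2200, (D,merge)→5200, (D,nl_idx)→5200, (E,nl_idx)→5800, (E,merge)→6420 …(+2); best=2000 via (E,hash)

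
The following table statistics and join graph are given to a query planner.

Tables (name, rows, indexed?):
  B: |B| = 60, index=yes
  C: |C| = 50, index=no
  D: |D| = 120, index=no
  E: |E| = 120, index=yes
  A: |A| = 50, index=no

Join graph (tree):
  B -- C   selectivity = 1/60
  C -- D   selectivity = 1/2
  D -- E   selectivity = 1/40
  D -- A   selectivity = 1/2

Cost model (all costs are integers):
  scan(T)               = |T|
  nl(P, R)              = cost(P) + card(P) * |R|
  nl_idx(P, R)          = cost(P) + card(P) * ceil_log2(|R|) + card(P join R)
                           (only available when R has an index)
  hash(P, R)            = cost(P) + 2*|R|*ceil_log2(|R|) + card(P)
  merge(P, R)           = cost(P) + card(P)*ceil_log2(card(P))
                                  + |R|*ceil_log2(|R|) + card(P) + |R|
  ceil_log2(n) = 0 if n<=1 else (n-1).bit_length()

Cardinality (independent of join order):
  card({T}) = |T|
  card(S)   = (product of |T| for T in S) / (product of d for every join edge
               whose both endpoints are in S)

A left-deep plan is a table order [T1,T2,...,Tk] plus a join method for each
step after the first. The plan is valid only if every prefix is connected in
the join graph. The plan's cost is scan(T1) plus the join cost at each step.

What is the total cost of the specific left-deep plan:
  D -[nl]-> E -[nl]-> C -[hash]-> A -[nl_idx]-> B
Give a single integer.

step 1: scan D: cost=120, card=120
step 2: join E via nl
    card(P join E) = 120*120/(40) = 360
    cost = 120 + 120*120 = 14520
step 3: join C via nl
    card(P join C) = 360*50/(2) = 9000
    cost = 14520 + 360*50 = 32520
step 4: join A via hash
    card(P join A) = 9000*50/(2) = 225000
    cost = 32520 + 2*50*6 + 9000 = 42120
step 5: join B via nl_idx
    card(P join B) = 225000*60/(60) = 225000
    cost = 42120 + 225000*6 + 225000 = 1617120

1617120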